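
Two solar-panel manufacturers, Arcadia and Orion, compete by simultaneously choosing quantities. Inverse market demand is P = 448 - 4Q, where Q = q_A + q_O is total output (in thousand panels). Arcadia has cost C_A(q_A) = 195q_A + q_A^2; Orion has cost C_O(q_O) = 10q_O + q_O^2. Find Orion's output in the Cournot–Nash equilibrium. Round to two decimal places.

Arcadia's profit: π_A = (448 - 4Q)q_A - (195q_A + q_A²). Setting ∂π_A/∂q_A = 0: 253 - 10q_A - 4(q_O) = 0.
Orion's first-order condition: 438 - 10q_O - 4(q_A) = 0.
Rearranging gives the reaction functions q_A = (253 - 4q_O)/10 and q_O = (438 - 4q_A)/10.
Substituting one into the other gives q_A = 389/42 and q_O = 842/21.

40.10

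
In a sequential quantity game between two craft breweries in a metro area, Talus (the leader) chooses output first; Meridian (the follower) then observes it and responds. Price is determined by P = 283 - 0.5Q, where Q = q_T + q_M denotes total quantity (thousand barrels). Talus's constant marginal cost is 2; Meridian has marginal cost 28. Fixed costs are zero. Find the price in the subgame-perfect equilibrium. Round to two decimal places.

78.75

The follower Meridian best-responds to any q_T: π_M = (283 - 0.5Q)q_M - 28q_M.
Setting the follower's marginal profit to zero, 255 - (1/2)q_T - q_M = 0, i.e. q_M = (255 - (1/2)q_T).
The leader anticipates this reaction. Substituting into P = 283 - 0.5Q gives P = 311/2 - (1/4)q_T, so π_T = (311/2 - (1/4)q_T)q_T - 2q_T.
Maximising: ∂π_T/∂q_T = 307/2 - (1/2)q_T = 0, giving q_T = 307.
Then q_M = (255 - (1/2)·307) = 203/2.
Total output Q = 817/2, so price P = 283 - (1/2)·(817/2) = 315/4.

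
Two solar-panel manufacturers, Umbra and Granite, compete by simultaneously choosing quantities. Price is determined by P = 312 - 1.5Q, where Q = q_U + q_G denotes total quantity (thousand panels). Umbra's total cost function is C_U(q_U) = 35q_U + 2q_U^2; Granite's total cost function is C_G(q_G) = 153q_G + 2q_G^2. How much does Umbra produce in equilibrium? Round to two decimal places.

36.37

Umbra's profit: π_U = (312 - 1.5Q)q_U - (35q_U + 2q_U²). Setting ∂π_U/∂q_U = 0: 277 - 7q_U - (3/2)(q_G) = 0.
Granite's profit: π_G = (312 - 1.5Q)q_G - (153q_G + 2q_G²). Setting ∂π_G/∂q_G = 0: 159 - 7q_G - (3/2)(q_U) = 0.
Best responses: q_U = (277 - (3/2)q_G)/7, q_G = (159 - (3/2)q_U)/7.
Substituting one into the other gives q_U = 36.3743 and q_G = 14.9198.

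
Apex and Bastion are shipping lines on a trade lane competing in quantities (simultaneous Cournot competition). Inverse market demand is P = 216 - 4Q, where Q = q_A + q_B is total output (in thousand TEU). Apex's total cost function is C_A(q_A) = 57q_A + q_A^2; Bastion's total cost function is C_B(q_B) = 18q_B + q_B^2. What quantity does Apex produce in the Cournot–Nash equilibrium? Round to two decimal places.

9.50

Apex's profit: π_A = (216 - 4Q)q_A - (57q_A + q_A²). Setting ∂π_A/∂q_A = 0: 159 - 10q_A - 4(q_B) = 0.
Bastion's profit: π_B = (216 - 4Q)q_B - (18q_B + q_B²). Setting ∂π_B/∂q_B = 0: 198 - 10q_B - 4(q_A) = 0.
So q_A = (159 - 4q_B)/10 and q_B = (198 - 4q_A)/10.
Solving the pair: q_A = 19/2, q_B = 16.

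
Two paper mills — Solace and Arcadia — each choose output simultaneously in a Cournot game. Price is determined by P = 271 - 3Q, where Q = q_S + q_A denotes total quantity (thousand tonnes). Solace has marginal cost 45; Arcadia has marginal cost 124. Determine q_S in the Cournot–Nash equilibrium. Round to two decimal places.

Solace's profit: π_S = (271 - 3Q)q_S - (45q_S). Setting ∂π_S/∂q_S = 0: 226 - 6q_S - 3(q_A) = 0.
Arcadia's first-order condition: 147 - 6q_A - 3(q_S) = 0.
So q_S = (226 - 3q_A)/6 and q_A = (147 - 3q_S)/6.
Solving the pair: q_S = 305/9, q_A = 68/9.

33.89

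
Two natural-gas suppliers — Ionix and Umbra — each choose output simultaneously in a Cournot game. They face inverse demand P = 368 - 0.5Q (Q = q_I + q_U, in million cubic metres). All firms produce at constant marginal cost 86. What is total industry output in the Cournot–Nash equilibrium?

376

Each firm earns π_i = (368 - 0.5Q)q_i - 86q_i.
Setting ∂π_i/∂q_i = 0 with rivals' quantities fixed: 282 - q_i - (1/2)q_j = 0.
By symmetry each firm produces the same amount; substituting q_j = q_i yields q_i = 282/(3/2) = 188.
Total output Q = 188 + 188 = 376.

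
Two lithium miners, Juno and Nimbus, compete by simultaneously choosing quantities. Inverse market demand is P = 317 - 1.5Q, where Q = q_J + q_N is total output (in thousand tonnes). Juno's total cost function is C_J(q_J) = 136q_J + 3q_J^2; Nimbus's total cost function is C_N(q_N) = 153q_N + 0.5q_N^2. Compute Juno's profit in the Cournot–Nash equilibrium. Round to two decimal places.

Juno's profit: π_J = (317 - 1.5Q)q_J - (136q_J + 3q_J²). Setting ∂π_J/∂q_J = 0: 181 - 9q_J - (3/2)(q_N) = 0.
Nimbus's first-order condition: 164 - 4q_N - (3/2)(q_J) = 0.
So q_J = (181 - (3/2)q_N)/9 and q_N = (164 - (3/2)q_J)/4.
Substituting one into the other gives q_J = 1912/135 and q_N = 1606/45.
Price P = 317 - (3/2)·(1346/27) = 242.2222.
Juno's profit: 242.2222·(1912/135) - 136·(1912/135) - 3(1912/135)² = 902.6528.

902.65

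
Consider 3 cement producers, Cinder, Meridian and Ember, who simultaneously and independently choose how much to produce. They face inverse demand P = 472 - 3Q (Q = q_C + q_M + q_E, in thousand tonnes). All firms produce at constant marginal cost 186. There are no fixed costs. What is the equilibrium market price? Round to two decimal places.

A representative firm's profit is π_i = q_i(472 - 3Q) - 186q_i.
Setting ∂π_i/∂q_i = 0 with rivals' quantities fixed: 286 - 6q_i - 3·Σ_{j≠i} q_j = 0.
With identical firms every q_j equals q_i, so Σ_{j≠i} q_j = 2q_i and 286 = 12q_i, giving q_i = 143/6.
Total output Q = 143/2, so price P = 472 - 3·(143/2) = 515/2.

257.50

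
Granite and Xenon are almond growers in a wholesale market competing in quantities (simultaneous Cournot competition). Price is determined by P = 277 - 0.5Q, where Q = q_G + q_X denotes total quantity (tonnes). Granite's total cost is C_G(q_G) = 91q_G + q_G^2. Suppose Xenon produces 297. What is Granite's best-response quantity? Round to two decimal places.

12.50

With the rival's output fixed at 297, Granite's profit is π_G = (277 - (1/2)·297 - (1/2)q_G)q_G - (91q_G + q_G²) = (257/2 - (1/2)q_G)q_G - (91q_G + q_G²).
∂π_G/∂q_G = 75/2 - 3q_G = 0, so q_G = 25/2.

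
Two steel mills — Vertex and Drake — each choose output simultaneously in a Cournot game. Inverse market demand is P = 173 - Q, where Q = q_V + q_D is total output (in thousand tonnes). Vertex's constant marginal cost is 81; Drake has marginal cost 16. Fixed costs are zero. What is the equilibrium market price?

90

Vertex's profit: π_V = (173 - Q)q_V - (81q_V). Setting ∂π_V/∂q_V = 0: 92 - 2q_V - (q_D) = 0.
Drake's first-order condition: 157 - 2q_D - (q_V) = 0.
So q_V = (92 - q_D)/2 and q_D = (157 - q_V)/2.
Solving the pair: q_V = 9, q_D = 74.
Total output Q = 83, so price P = 173 - 83 = 90.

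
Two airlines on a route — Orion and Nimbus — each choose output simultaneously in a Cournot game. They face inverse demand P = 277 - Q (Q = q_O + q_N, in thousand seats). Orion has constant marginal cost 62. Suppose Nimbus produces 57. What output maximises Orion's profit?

79

With the rival's output fixed at 57, Orion's profit is π_O = (277 - 57 - q_O)q_O - (62q_O) = (220 - q_O)q_O - (62q_O).
∂π_O/∂q_O = 158 - 2q_O = 0, so q_O = 79.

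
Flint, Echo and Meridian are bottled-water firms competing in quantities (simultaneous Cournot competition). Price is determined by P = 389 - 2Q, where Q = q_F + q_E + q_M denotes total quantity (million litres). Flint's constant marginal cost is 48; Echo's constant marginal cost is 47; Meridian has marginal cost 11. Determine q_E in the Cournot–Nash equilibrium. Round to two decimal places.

38.38

Flint's profit: π_F = (389 - 2Q)q_F - (48q_F). Setting ∂π_F/∂q_F = 0: 341 - 4q_F - 2(q_E + q_M) = 0.
Echo's first-order condition: 342 - 4q_E - 2(q_F + q_M) = 0.
Meridian's first-order condition: 378 - 4q_M - 2(q_F + q_E) = 0.
Adding the 3 conditions: 1061 − 4Q − 4Q = 0, i.e. Q = 1061/8.
Back-substituting: q_F = (341 − 1061/4)/2 = 303/8, q_E = (342 − 1061/4)/2 = 307/8, q_M = (378 − 1061/4)/2 = 451/8.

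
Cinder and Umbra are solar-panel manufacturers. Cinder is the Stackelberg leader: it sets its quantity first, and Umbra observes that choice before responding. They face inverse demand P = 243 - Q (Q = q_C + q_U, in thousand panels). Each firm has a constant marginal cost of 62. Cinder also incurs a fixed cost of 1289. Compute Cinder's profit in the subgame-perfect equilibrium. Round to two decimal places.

2806.13

Solve by backward induction. Given q_C, the follower Umbra maximises π_U = (243 - q_C - q_U)q_U - 62q_U.
Follower FOC: 181 - q_C - 2q_U = 0, so q_U(q_C) = (181 - q_C)/2.
Cinder substitutes q_U(q_C) into its own profit: π_C = q_C(243 - q_C - (181 - q_C)/2) - 62q_C = (305/2 - (1/2)q_C)q_C - 62q_C.
Leader FOC: 181/2 - q_C = 0, so q_C = 181/2.
Then q_U = (181 - 181/2)/2 = 181/4.
Price P = 243 - 543/4 = 429/4.
Cinder's profit: (429/4 - 62)·(181/2) - 1289 = 2806.1250.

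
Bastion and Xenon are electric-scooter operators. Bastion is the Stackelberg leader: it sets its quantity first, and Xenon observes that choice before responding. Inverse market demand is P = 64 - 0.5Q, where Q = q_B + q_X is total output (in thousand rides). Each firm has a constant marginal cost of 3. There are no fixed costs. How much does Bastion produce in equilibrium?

61

The follower Xenon best-responds to any q_B: π_X = (64 - 0.5Q)q_X - 3q_X.
∂π_X/∂q_X = 61 - (1/2)q_B - q_X = 0 gives the reaction function q_X = (61 - (1/2)q_B).
The leader anticipates this reaction. Substituting into P = 64 - 0.5Q gives P = 67/2 - (1/4)q_B, so π_B = (67/2 - (1/4)q_B)q_B - 3q_B.
The leader's first-order condition 61/2 - (1/2)q_B = 0 yields q_B = 61.
Then q_X = (61 - (1/2)·61) = 61/2.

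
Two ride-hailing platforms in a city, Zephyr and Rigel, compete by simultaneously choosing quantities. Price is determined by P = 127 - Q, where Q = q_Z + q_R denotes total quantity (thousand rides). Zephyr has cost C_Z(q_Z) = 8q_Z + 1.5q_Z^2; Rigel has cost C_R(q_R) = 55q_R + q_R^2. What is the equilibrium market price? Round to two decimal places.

Zephyr's profit: π_Z = (127 - Q)q_Z - (8q_Z + (3/2)q_Z²). Setting ∂π_Z/∂q_Z = 0: 119 - 5q_Z - (q_R) = 0.
Rigel's first-order condition: 72 - 4q_R - (q_Z) = 0.
Best responses: q_Z = (119 - q_R)/5, q_R = (72 - q_Z)/4.
Solving the pair: q_Z = 404/19, q_R = 241/19.
Total output Q = 645/19, so price P = 127 - 645/19 = 1768/19.

93.05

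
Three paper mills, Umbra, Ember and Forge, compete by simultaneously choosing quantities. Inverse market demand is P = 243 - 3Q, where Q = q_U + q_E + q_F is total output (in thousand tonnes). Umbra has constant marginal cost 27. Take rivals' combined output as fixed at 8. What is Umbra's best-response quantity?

With rivals' combined output fixed at 8, Umbra's profit is π_U = (243 - 3·8 - 3q_U)q_U - (27q_U) = (219 - 3q_U)q_U - (27q_U).
∂π_U/∂q_U = 192 - 6q_U = 0, so q_U = 32.

32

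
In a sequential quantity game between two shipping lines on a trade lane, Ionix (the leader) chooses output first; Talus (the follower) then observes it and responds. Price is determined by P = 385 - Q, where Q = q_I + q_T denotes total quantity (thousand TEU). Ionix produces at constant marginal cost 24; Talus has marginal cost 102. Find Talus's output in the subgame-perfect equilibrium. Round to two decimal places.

31.75

The follower Talus best-responds to any q_I: π_T = (385 - Q)q_T - 102q_T.
Setting the follower's marginal profit to zero, 283 - q_I - 2q_T = 0, i.e. q_T = (283 - q_I)/2.
Ionix substitutes q_T(q_I) into its own profit: π_I = q_I(385 - q_I - (283 - q_I)/2) - 24q_I = (487/2 - (1/2)q_I)q_I - 24q_I.
Leader FOC: 439/2 - q_I = 0, so q_I = 439/2.
Then q_T = (283 - 439/2)/2 = 127/4.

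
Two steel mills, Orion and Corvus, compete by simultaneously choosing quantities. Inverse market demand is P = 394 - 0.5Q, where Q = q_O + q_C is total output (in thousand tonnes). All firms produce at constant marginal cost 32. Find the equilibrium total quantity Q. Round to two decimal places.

A representative firm's profit is π_i = q_i(394 - 0.5Q) - 32q_i.
First-order condition (treating rivals' output as given): 362 - q_i - (1/2)q_j = 0.
With identical firms every q_j equals q_i, so q_j = q_i and 362 = (3/2)q_i, giving q_i = 724/3.
Total output Q = 724/3 + 724/3 = 1448/3.

482.67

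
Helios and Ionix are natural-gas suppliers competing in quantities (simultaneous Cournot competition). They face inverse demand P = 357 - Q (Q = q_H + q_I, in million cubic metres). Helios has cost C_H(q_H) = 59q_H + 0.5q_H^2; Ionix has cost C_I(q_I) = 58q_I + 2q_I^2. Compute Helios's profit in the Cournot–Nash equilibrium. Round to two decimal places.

Helios's profit: π_H = (357 - Q)q_H - (59q_H + (1/2)q_H²). Setting ∂π_H/∂q_H = 0: 298 - 3q_H - (q_I) = 0.
Ionix's profit: π_I = (357 - Q)q_I - (58q_I + 2q_I²). Setting ∂π_I/∂q_I = 0: 299 - 6q_I - (q_H) = 0.
Best responses: q_H = (298 - q_I)/3, q_I = (299 - q_H)/6.
Solving the pair: q_H = 1489/17, q_I = 599/17.
Price P = 357 - 122.8235 = 234.1765.
Helios's profit: 234.1765·(1489/17) - 59·(1489/17) - (1/2)(1489/17)² = 11507.5484.

11507.55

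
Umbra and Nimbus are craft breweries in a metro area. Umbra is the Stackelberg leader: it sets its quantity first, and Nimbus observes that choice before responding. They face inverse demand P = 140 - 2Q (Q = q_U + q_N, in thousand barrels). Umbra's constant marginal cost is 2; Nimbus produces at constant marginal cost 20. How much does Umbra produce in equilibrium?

39

Solve by backward induction. Given q_U, the follower Nimbus maximises π_N = (140 - 2q_U - 2q_N)q_N - 20q_N.
Setting the follower's marginal profit to zero, 120 - 2q_U - 4q_N = 0, i.e. q_N = (120 - 2q_U)/4.
The leader anticipates this reaction. Substituting into P = 140 - 2Q gives P = 80 - q_U, so π_U = (80 - q_U)q_U - 2q_U.
Leader FOC: 78 - 2q_U = 0, so q_U = 39.
Then q_N = (120 - 2·39)/4 = 21/2.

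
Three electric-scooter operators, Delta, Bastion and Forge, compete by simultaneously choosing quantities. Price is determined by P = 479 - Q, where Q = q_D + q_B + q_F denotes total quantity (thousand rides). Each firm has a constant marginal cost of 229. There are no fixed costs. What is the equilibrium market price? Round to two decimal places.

Each firm earns π_i = (479 - Q)q_i - 229q_i.
Setting ∂π_i/∂q_i = 0 with rivals' quantities fixed: 250 - 2q_i - Σ_{j≠i} q_j = 0.
With identical firms every q_j equals q_i, so Σ_{j≠i} q_j = 2q_i and 250 = 4q_i, giving q_i = 125/2.
Total output Q = 375/2, so price P = 479 - 375/2 = 583/2.

291.50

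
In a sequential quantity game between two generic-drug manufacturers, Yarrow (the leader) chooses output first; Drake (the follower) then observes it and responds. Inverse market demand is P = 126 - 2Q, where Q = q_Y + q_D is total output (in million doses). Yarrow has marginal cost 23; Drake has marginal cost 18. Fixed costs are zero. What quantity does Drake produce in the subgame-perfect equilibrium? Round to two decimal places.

14.75

The follower Drake best-responds to any q_Y: π_D = (126 - 2Q)q_D - 18q_D.
∂π_D/∂q_D = 108 - 2q_Y - 4q_D = 0 gives the reaction function q_D = (108 - 2q_Y)/4.
Yarrow substitutes q_D(q_Y) into its own profit: π_Y = q_Y(126 - 2q_Y - (108 - 2q_Y)/2) - 23q_Y = (72 - q_Y)q_Y - 23q_Y.
The leader's first-order condition 49 - 2q_Y = 0 yields q_Y = 49/2.
Then q_D = (108 - 2·(49/2))/4 = 59/4.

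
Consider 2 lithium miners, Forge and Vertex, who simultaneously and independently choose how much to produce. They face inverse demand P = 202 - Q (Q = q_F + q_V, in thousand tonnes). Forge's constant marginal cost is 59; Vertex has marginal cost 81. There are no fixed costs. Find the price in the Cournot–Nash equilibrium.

114

Forge's profit: π_F = (202 - Q)q_F - (59q_F). Setting ∂π_F/∂q_F = 0: 143 - 2q_F - (q_V) = 0.
Vertex's first-order condition: 121 - 2q_V - (q_F) = 0.
Rearranging gives the reaction functions q_F = (143 - q_V)/2 and q_V = (121 - q_F)/2.
Substituting one into the other gives q_F = 55 and q_V = 33.
Total output Q = 88, so price P = 202 - 88 = 114.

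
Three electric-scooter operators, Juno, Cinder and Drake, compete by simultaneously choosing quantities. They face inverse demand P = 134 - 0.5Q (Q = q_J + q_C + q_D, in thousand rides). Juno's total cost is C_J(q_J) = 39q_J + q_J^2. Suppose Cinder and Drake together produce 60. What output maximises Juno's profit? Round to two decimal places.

With rivals' combined output fixed at 60, Juno's profit is π_J = (134 - (1/2)·60 - (1/2)q_J)q_J - (39q_J + q_J²) = (104 - (1/2)q_J)q_J - (39q_J + q_J²).
∂π_J/∂q_J = 65 - 3q_J = 0, so q_J = 65/3.

21.67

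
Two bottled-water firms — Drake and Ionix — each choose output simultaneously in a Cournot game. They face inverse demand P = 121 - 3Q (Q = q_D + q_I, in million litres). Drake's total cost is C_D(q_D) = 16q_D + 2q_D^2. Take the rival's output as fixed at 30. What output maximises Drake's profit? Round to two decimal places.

1.50

With the rival's output fixed at 30, Drake's profit is π_D = (121 - 3·30 - 3q_D)q_D - (16q_D + 2q_D²) = (31 - 3q_D)q_D - (16q_D + 2q_D²).
∂π_D/∂q_D = 15 - 10q_D = 0, so q_D = 3/2.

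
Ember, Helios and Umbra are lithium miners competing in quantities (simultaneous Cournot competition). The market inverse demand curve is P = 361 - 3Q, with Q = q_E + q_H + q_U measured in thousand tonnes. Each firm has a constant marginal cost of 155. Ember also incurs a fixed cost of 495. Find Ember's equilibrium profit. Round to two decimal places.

A representative firm's profit is π_i = q_i(361 - 3Q) - 155q_i.
Setting ∂π_i/∂q_i = 0 with rivals' quantities fixed: 206 - 6q_i - 3·Σ_{j≠i} q_j = 0.
With identical firms every q_j equals q_i, so Σ_{j≠i} q_j = 2q_i and 206 = 12q_i, giving q_i = 103/6.
Price P = 361 - 3·(103/2) = 413/2.
Ember's profit: (413/2 - 155)·(103/6) - 495 = 389.0833.

389.08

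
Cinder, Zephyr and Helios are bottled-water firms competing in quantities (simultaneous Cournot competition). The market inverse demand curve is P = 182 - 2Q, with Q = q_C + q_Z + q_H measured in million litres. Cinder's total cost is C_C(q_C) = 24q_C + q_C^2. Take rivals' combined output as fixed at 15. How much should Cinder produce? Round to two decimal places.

With rivals' combined output fixed at 15, Cinder's profit is π_C = (182 - 2·15 - 2q_C)q_C - (24q_C + q_C²) = (152 - 2q_C)q_C - (24q_C + q_C²).
∂π_C/∂q_C = 128 - 6q_C = 0, so q_C = 64/3.

21.33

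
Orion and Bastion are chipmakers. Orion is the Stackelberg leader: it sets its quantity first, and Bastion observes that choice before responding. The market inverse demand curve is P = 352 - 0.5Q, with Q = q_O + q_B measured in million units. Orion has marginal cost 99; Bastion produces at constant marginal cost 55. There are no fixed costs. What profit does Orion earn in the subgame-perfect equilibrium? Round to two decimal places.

10920.25

Solve by backward induction. Given q_O, the follower Bastion maximises π_B = (352 - (1/2)q_O - (1/2)q_B)q_B - 55q_B.
Follower FOC: 297 - (1/2)q_O - q_B = 0, so q_B(q_O) = (297 - (1/2)q_O).
Orion substitutes q_B(q_O) into its own profit: π_O = q_O(352 - (1/2)q_O - (297 - (1/2)q_O)/2) - 99q_O = (407/2 - (1/4)q_O)q_O - 99q_O.
The leader's first-order condition 209/2 - (1/2)q_O = 0 yields q_O = 209.
Then q_B = (297 - (1/2)·209) = 385/2.
Price P = 352 - (1/2)·(803/2) = 605/4.
Orion's profit: (605/4 - 99)·209 = 10920.2500.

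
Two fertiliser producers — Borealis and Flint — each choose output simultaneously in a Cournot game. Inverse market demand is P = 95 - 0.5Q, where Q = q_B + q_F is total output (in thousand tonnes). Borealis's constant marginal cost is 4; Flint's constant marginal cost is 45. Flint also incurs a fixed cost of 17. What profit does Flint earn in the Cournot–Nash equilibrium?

Borealis's profit: π_B = (95 - 0.5Q)q_B - (4q_B). Setting ∂π_B/∂q_B = 0: 91 - q_B - (1/2)(q_F) = 0.
Flint's first-order condition: 50 - q_F - (1/2)(q_B) = 0.
Rearranging gives the reaction functions q_B = (91 - (1/2)q_F) and q_F = (50 - (1/2)q_B).
Solving the pair: q_B = 88, q_F = 6.
Price P = 95 - (1/2)·94 = 48.
Flint's profit: (48 - 45)·6 - 17 = 1.

1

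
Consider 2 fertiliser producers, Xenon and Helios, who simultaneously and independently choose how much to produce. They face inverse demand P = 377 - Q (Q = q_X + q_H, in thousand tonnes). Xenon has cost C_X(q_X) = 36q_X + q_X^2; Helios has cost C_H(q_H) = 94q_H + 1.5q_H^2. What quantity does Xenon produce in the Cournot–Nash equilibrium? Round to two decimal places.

74.84

Xenon's profit: π_X = (377 - Q)q_X - (36q_X + q_X²). Setting ∂π_X/∂q_X = 0: 341 - 4q_X - (q_H) = 0.
Helios's first-order condition: 283 - 5q_H - (q_X) = 0.
So q_X = (341 - q_H)/4 and q_H = (283 - q_X)/5.
Substituting one into the other gives q_X = 1422/19 and q_H = 791/19.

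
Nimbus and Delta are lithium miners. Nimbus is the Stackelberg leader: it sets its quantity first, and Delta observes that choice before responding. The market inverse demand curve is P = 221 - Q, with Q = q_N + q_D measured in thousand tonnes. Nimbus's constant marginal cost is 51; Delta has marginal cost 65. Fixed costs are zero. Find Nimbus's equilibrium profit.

4232

Solve by backward induction. Given q_N, the follower Delta maximises π_D = (221 - q_N - q_D)q_D - 65q_D.
Follower FOC: 156 - q_N - 2q_D = 0, so q_D(q_N) = (156 - q_N)/2.
Nimbus substitutes q_D(q_N) into its own profit: π_N = q_N(221 - q_N - (156 - q_N)/2) - 51q_N = (143 - (1/2)q_N)q_N - 51q_N.
Maximising: ∂π_N/∂q_N = 92 - q_N = 0, giving q_N = 92.
Then q_D = (156 - 92)/2 = 32.
Price P = 221 - 124 = 97.
Nimbus's profit: (97 - 51)·92 = 4232.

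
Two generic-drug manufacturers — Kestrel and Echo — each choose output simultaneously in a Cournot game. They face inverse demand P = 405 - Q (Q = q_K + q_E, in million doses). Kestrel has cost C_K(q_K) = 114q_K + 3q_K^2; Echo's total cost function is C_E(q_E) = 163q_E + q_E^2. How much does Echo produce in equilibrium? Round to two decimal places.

Kestrel's profit: π_K = (405 - Q)q_K - (114q_K + 3q_K²). Setting ∂π_K/∂q_K = 0: 291 - 8q_K - (q_E) = 0.
Echo's profit: π_E = (405 - Q)q_E - (163q_E + q_E²). Setting ∂π_E/∂q_E = 0: 242 - 4q_E - (q_K) = 0.
Rearranging gives the reaction functions q_K = (291 - q_E)/8 and q_E = (242 - q_K)/4.
Substituting one into the other gives q_K = 922/31 and q_E = 1645/31.

53.06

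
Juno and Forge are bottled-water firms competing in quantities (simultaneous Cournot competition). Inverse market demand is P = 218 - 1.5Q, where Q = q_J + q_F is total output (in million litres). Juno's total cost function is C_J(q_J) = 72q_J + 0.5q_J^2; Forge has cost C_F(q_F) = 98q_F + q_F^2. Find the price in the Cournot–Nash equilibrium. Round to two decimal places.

149.46

Juno's profit: π_J = (218 - 1.5Q)q_J - (72q_J + (1/2)q_J²). Setting ∂π_J/∂q_J = 0: 146 - 4q_J - (3/2)(q_F) = 0.
Forge's first-order condition: 120 - 5q_F - (3/2)(q_J) = 0.
So q_J = (146 - (3/2)q_F)/4 and q_F = (120 - (3/2)q_J)/5.
Solving the pair: q_J = 30.9859, q_F = 1044/71.
Total output Q = 45.6901, so price P = 218 - (3/2)·45.6901 = 149.4648.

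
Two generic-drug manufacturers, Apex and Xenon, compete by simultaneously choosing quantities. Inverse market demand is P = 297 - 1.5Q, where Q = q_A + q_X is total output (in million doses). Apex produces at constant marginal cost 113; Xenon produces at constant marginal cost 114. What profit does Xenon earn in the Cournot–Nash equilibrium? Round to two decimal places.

Apex's profit: π_A = (297 - 1.5Q)q_A - (113q_A). Setting ∂π_A/∂q_A = 0: 184 - 3q_A - (3/2)(q_X) = 0.
Xenon's first-order condition: 183 - 3q_X - (3/2)(q_A) = 0.
Best responses: q_A = (184 - (3/2)q_X)/3, q_X = (183 - (3/2)q_A)/3.
Substituting one into the other gives q_A = 370/9 and q_X = 364/9.
Price P = 297 - (3/2)·(734/9) = 524/3.
Xenon's profit: (524/3 - 114)·(364/9) = 2453.6296.

2453.63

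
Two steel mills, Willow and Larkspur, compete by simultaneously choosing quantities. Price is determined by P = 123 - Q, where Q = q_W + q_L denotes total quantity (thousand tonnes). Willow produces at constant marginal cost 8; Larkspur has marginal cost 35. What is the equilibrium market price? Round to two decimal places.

Willow's profit: π_W = (123 - Q)q_W - (8q_W). Setting ∂π_W/∂q_W = 0: 115 - 2q_W - (q_L) = 0.
Larkspur's profit: π_L = (123 - Q)q_L - (35q_L). Setting ∂π_L/∂q_L = 0: 88 - 2q_L - (q_W) = 0.
Best responses: q_W = (115 - q_L)/2, q_L = (88 - q_W)/2.
Solving the pair: q_W = 142/3, q_L = 61/3.
Total output Q = 203/3, so price P = 123 - 203/3 = 166/3.

55.33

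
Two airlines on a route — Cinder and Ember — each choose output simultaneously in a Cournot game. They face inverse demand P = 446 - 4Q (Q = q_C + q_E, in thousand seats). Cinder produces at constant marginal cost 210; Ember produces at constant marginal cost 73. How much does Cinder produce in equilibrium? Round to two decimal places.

8.25

Cinder's profit: π_C = (446 - 4Q)q_C - (210q_C). Setting ∂π_C/∂q_C = 0: 236 - 8q_C - 4(q_E) = 0.
Ember's first-order condition: 373 - 8q_E - 4(q_C) = 0.
Rearranging gives the reaction functions q_C = (236 - 4q_E)/8 and q_E = (373 - 4q_C)/8.
Solving the pair: q_C = 33/4, q_E = 85/2.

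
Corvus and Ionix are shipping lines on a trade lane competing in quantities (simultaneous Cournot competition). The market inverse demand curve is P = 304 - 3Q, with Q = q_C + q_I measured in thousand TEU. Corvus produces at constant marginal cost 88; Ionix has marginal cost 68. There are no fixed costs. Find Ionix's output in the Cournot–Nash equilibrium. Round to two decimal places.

28.44

Corvus's profit: π_C = (304 - 3Q)q_C - (88q_C). Setting ∂π_C/∂q_C = 0: 216 - 6q_C - 3(q_I) = 0.
Ionix's first-order condition: 236 - 6q_I - 3(q_C) = 0.
So q_C = (216 - 3q_I)/6 and q_I = (236 - 3q_C)/6.
Solving the pair: q_C = 196/9, q_I = 256/9.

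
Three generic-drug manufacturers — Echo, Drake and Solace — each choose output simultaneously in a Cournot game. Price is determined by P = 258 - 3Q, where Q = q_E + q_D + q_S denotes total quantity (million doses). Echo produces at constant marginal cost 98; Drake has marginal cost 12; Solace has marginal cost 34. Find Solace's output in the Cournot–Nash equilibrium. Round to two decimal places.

Echo's profit: π_E = (258 - 3Q)q_E - (98q_E). Setting ∂π_E/∂q_E = 0: 160 - 6q_E - 3(q_D + q_S) = 0.
Drake's profit: π_D = (258 - 3Q)q_D - (12q_D). Setting ∂π_D/∂q_D = 0: 246 - 6q_D - 3(q_E + q_S) = 0.
Solace's first-order condition: 224 - 6q_S - 3(q_E + q_D) = 0.
Adding the 3 first-order conditions: 630 − 12Q = 0, so Q = 105/2.
Back-substituting: q_E = (160 − 315/2)/3 = 5/6, q_D = (246 − 315/2)/3 = 59/2, q_S = (224 − 315/2)/3 = 133/6.

22.17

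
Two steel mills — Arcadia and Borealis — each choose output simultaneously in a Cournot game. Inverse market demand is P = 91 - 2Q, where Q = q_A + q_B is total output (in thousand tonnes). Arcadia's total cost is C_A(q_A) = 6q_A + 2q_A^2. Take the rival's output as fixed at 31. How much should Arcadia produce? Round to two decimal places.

With the rival's output fixed at 31, Arcadia's profit is π_A = (91 - 2·31 - 2q_A)q_A - (6q_A + 2q_A²) = (29 - 2q_A)q_A - (6q_A + 2q_A²).
∂π_A/∂q_A = 23 - 8q_A = 0, so q_A = 23/8.

2.88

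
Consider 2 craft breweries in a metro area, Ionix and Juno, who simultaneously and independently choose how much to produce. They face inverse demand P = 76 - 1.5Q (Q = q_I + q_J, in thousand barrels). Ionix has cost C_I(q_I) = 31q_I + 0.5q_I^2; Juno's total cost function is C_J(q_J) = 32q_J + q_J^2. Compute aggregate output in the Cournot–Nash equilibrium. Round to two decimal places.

15.07

Ionix's profit: π_I = (76 - 1.5Q)q_I - (31q_I + (1/2)q_I²). Setting ∂π_I/∂q_I = 0: 45 - 4q_I - (3/2)(q_J) = 0.
Juno's first-order condition: 44 - 5q_J - (3/2)(q_I) = 0.
Best responses: q_I = (45 - (3/2)q_J)/4, q_J = (44 - (3/2)q_I)/5.
Solving the pair: q_I = 636/71, q_J = 434/71.
Total output Q = 636/71 + 434/71 = 1070/71.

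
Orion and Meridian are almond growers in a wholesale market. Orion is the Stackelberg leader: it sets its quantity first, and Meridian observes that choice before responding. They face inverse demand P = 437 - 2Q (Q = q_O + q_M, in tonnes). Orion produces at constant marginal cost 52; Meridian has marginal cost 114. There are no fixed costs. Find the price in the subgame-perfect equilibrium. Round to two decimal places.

The follower Meridian best-responds to any q_O: π_M = (437 - 2Q)q_M - 114q_M.
Setting the follower's marginal profit to zero, 323 - 2q_O - 4q_M = 0, i.e. q_M = (323 - 2q_O)/4.
Orion substitutes q_M(q_O) into its own profit: π_O = q_O(437 - 2q_O - (323 - 2q_O)/2) - 52q_O = (551/2 - q_O)q_O - 52q_O.
Leader FOC: 447/2 - 2q_O = 0, so q_O = 447/4.
Then q_M = (323 - 2·(447/4))/4 = 199/8.
Total output Q = 1093/8, so price P = 437 - 2·(1093/8) = 655/4.

163.75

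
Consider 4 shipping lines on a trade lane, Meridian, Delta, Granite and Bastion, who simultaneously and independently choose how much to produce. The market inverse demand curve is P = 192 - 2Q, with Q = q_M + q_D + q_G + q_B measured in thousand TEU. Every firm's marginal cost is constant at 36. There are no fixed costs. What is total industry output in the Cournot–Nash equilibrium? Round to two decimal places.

62.40

A representative firm's profit is π_i = q_i(192 - 2Q) - 36q_i.
Setting ∂π_i/∂q_i = 0 with rivals' quantities fixed: 156 - 4q_i - 2·Σ_{j≠i} q_j = 0.
With identical firms every q_j equals q_i, so Σ_{j≠i} q_j = 3q_i and 156 = 10q_i, giving q_i = 78/5.
Total output Q = 78/5 + 78/5 + 78/5 + 78/5 = 312/5.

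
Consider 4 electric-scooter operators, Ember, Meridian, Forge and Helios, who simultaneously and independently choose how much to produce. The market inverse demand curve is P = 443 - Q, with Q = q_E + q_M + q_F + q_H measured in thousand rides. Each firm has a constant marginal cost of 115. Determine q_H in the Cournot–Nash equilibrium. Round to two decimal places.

Each firm earns π_i = (443 - Q)q_i - 115q_i.
Setting ∂π_i/∂q_i = 0 with rivals' quantities fixed: 328 - 2q_i - Σ_{j≠i} q_j = 0.
By symmetry each firm produces the same amount; substituting Σ_{j≠i} q_j = 3q_i yields q_i = 328/5.

65.60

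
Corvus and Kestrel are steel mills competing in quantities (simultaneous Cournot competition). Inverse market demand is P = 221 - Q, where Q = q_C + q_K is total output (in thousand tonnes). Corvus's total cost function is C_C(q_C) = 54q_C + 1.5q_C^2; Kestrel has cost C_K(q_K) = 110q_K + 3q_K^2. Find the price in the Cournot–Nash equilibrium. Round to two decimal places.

179.64

Corvus's profit: π_C = (221 - Q)q_C - (54q_C + (3/2)q_C²). Setting ∂π_C/∂q_C = 0: 167 - 5q_C - (q_K) = 0.
Kestrel's profit: π_K = (221 - Q)q_K - (110q_K + 3q_K²). Setting ∂π_K/∂q_K = 0: 111 - 8q_K - (q_C) = 0.
Best responses: q_C = (167 - q_K)/5, q_K = (111 - q_C)/8.
Substituting one into the other gives q_C = 1225/39 and q_K = 388/39.
Total output Q = 1613/39, so price P = 221 - 1613/39 = 179.6410.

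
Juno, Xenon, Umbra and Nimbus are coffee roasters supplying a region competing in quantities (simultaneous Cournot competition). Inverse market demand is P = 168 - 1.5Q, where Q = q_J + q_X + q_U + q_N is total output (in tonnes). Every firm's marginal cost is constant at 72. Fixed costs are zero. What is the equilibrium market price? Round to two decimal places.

Each firm earns π_i = (168 - 1.5Q)q_i - 72q_i.
Setting ∂π_i/∂q_i = 0 with rivals' quantities fixed: 96 - 3q_i - (3/2)·Σ_{j≠i} q_j = 0.
With identical firms every q_j equals q_i, so Σ_{j≠i} q_j = 3q_i and 96 = (15/2)q_i, giving q_i = 64/5.
Total output Q = 256/5, so price P = 168 - (3/2)·(256/5) = 456/5.

91.20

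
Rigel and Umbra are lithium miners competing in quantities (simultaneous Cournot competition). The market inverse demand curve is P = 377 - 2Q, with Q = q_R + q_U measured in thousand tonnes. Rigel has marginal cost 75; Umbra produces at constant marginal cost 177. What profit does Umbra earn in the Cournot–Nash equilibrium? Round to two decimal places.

Rigel's profit: π_R = (377 - 2Q)q_R - (75q_R). Setting ∂π_R/∂q_R = 0: 302 - 4q_R - 2(q_U) = 0.
Umbra's first-order condition: 200 - 4q_U - 2(q_R) = 0.
So q_R = (302 - 2q_U)/4 and q_U = (200 - 2q_R)/4.
Solving the pair: q_R = 202/3, q_U = 49/3.
Price P = 377 - 2·(251/3) = 629/3.
Umbra's profit: (629/3 - 177)·(49/3) = 533.5556.

533.56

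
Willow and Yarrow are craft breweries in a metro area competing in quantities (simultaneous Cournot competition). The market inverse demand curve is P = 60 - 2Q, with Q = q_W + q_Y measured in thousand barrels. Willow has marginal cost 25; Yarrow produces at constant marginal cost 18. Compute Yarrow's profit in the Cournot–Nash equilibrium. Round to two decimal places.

Willow's profit: π_W = (60 - 2Q)q_W - (25q_W). Setting ∂π_W/∂q_W = 0: 35 - 4q_W - 2(q_Y) = 0.
Yarrow's first-order condition: 42 - 4q_Y - 2(q_W) = 0.
Best responses: q_W = (35 - 2q_Y)/4, q_Y = (42 - 2q_W)/4.
Solving the pair: q_W = 14/3, q_Y = 49/6.
Price P = 60 - 2·(77/6) = 103/3.
Yarrow's profit: (103/3 - 18)·(49/6) = 133.3889.

133.39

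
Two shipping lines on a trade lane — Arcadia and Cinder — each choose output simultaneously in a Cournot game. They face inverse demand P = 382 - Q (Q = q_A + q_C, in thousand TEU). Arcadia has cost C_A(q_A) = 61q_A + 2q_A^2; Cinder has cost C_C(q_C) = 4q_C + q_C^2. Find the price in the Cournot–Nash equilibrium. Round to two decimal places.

Arcadia's profit: π_A = (382 - Q)q_A - (61q_A + 2q_A²). Setting ∂π_A/∂q_A = 0: 321 - 6q_A - (q_C) = 0.
Cinder's first-order condition: 378 - 4q_C - (q_A) = 0.
So q_A = (321 - q_C)/6 and q_C = (378 - q_A)/4.
Substituting one into the other gives q_A = 906/23 and q_C = 1947/23.
Total output Q = 124.0435, so price P = 382 - 124.0435 = 257.9565.

257.96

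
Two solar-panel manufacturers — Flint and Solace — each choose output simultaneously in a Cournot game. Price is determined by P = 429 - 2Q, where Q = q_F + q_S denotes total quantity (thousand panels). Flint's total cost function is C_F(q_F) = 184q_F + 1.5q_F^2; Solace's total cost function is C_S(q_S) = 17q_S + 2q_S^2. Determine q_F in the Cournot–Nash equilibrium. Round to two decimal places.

Flint's profit: π_F = (429 - 2Q)q_F - (184q_F + (3/2)q_F²). Setting ∂π_F/∂q_F = 0: 245 - 7q_F - 2(q_S) = 0.
Solace's first-order condition: 412 - 8q_S - 2(q_F) = 0.
Rearranging gives the reaction functions q_F = (245 - 2q_S)/7 and q_S = (412 - 2q_F)/8.
Substituting one into the other gives q_F = 284/13 and q_S = 1197/26.

21.85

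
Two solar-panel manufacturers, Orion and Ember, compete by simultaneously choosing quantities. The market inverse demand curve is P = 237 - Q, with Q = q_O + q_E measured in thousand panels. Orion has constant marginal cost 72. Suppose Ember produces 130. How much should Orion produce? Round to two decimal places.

With the rival's output fixed at 130, Orion's profit is π_O = (237 - 130 - q_O)q_O - (72q_O) = (107 - q_O)q_O - (72q_O).
∂π_O/∂q_O = 35 - 2q_O = 0, so q_O = 35/2.

17.50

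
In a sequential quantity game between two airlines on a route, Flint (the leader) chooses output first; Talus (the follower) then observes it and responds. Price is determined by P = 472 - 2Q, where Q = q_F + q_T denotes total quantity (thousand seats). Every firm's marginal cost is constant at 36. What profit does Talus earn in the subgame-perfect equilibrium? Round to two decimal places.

5940.50

Solve by backward induction. Given q_F, the follower Talus maximises π_T = (472 - 2q_F - 2q_T)q_T - 36q_T.
Follower FOC: 436 - 2q_F - 4q_T = 0, so q_T(q_F) = (436 - 2q_F)/4.
The leader anticipates this reaction. Substituting into P = 472 - 2Q gives P = 254 - q_F, so π_F = (254 - q_F)q_F - 36q_F.
Leader FOC: 218 - 2q_F = 0, so q_F = 109.
Then q_T = (436 - 2·109)/4 = 109/2.
Price P = 472 - 2·(327/2) = 145.
Talus's profit: (145 - 36)·(109/2) = 5940.5000.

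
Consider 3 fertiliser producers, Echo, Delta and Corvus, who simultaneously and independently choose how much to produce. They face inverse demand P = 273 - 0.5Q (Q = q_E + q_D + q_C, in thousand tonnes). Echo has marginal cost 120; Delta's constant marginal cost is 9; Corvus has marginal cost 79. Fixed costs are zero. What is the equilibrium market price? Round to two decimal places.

Echo's profit: π_E = (273 - 0.5Q)q_E - (120q_E). Setting ∂π_E/∂q_E = 0: 153 - q_E - (1/2)(q_D + q_C) = 0.
Delta's profit: π_D = (273 - 0.5Q)q_D - (9q_D). Setting ∂π_D/∂q_D = 0: 264 - q_D - (1/2)(q_E + q_C) = 0.
Corvus's first-order condition: 194 - q_C - (1/2)(q_E + q_D) = 0.
Adding the 3 first-order conditions: 611 − 2Q = 0, so Q = 611/2.
Back-substituting: q_E = (153 − 611/4)/(1/2) = 1/2, q_D = (264 − 611/4)/(1/2) = 445/2, q_C = (194 − 611/4)/(1/2) = 165/2.
Total output Q = 611/2, so price P = 273 - (1/2)·(611/2) = 481/4.

120.25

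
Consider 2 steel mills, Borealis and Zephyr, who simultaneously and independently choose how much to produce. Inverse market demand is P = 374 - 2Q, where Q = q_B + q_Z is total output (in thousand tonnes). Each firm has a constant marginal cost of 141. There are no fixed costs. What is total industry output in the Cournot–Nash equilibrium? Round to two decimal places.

A representative firm's profit is π_i = q_i(374 - 2Q) - 141q_i.
First-order condition (treating rivals' output as given): 233 - 4q_i - 2q_j = 0.
With identical firms every q_j equals q_i, so q_j = q_i and 233 = 6q_i, giving q_i = 233/6.
Total output Q = 233/6 + 233/6 = 233/3.

77.67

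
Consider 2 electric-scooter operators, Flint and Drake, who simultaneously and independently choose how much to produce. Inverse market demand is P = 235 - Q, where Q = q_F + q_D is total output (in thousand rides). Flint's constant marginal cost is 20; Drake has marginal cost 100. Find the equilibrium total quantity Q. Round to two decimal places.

116.67

Flint's profit: π_F = (235 - Q)q_F - (20q_F). Setting ∂π_F/∂q_F = 0: 215 - 2q_F - (q_D) = 0.
Drake's first-order condition: 135 - 2q_D - (q_F) = 0.
So q_F = (215 - q_D)/2 and q_D = (135 - q_F)/2.
Solving the pair: q_F = 295/3, q_D = 55/3.
Total output Q = 295/3 + 55/3 = 350/3.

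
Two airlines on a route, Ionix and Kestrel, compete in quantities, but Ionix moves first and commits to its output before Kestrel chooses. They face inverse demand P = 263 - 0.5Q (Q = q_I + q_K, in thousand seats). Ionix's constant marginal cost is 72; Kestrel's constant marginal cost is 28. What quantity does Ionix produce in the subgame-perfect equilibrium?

147

Solve by backward induction. Given q_I, the follower Kestrel maximises π_K = (263 - (1/2)q_I - (1/2)q_K)q_K - 28q_K.
Setting the follower's marginal profit to zero, 235 - (1/2)q_I - q_K = 0, i.e. q_K = (235 - (1/2)q_I).
The leader anticipates this reaction. Substituting into P = 263 - 0.5Q gives P = 291/2 - (1/4)q_I, so π_I = (291/2 - (1/4)q_I)q_I - 72q_I.
Maximising: ∂π_I/∂q_I = 147/2 - (1/2)q_I = 0, giving q_I = 147.
Then q_K = (235 - (1/2)·147) = 323/2.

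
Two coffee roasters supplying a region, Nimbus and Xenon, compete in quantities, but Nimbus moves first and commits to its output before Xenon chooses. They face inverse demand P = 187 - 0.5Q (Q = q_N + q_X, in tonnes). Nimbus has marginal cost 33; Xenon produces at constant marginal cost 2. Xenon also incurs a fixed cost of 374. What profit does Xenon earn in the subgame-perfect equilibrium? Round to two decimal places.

7252.13

The follower Xenon best-responds to any q_N: π_X = (187 - 0.5Q)q_X - 2q_X.
Setting the follower's marginal profit to zero, 185 - (1/2)q_N - q_X = 0, i.e. q_X = (185 - (1/2)q_N).
The leader anticipates this reaction. Substituting into P = 187 - 0.5Q gives P = 189/2 - (1/4)q_N, so π_N = (189/2 - (1/4)q_N)q_N - 33q_N.
Leader FOC: 123/2 - (1/2)q_N = 0, so q_N = 123.
Then q_X = (185 - (1/2)·123) = 247/2.
Price P = 187 - (1/2)·(493/2) = 255/4.
Xenon's profit: (255/4 - 2)·(247/2) - 374 = 7252.1250.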